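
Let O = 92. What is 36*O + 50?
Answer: 3362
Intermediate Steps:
36*O + 50 = 36*92 + 50 = 3312 + 50 = 3362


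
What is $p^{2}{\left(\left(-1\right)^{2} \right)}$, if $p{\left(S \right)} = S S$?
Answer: $1$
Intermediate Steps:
$p{\left(S \right)} = S^{2}$
$p^{2}{\left(\left(-1\right)^{2} \right)} = \left(\left(\left(-1\right)^{2}\right)^{2}\right)^{2} = \left(1^{2}\right)^{2} = 1^{2} = 1$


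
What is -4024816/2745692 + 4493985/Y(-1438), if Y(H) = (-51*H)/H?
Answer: -1028275327353/11669191 ≈ -88119.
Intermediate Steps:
Y(H) = -51
-4024816/2745692 + 4493985/Y(-1438) = -4024816/2745692 + 4493985/(-51) = -4024816*1/2745692 + 4493985*(-1/51) = -1006204/686423 - 1497995/17 = -1028275327353/11669191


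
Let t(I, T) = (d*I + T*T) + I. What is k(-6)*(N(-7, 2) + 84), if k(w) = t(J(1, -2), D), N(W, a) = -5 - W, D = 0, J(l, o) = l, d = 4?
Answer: 430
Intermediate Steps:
t(I, T) = T² + 5*I (t(I, T) = (4*I + T*T) + I = (4*I + T²) + I = (T² + 4*I) + I = T² + 5*I)
k(w) = 5 (k(w) = 0² + 5*1 = 0 + 5 = 5)
k(-6)*(N(-7, 2) + 84) = 5*((-5 - 1*(-7)) + 84) = 5*((-5 + 7) + 84) = 5*(2 + 84) = 5*86 = 430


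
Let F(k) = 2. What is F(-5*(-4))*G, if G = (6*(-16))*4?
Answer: -768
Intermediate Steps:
G = -384 (G = -96*4 = -384)
F(-5*(-4))*G = 2*(-384) = -768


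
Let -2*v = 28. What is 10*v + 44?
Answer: -96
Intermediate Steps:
v = -14 (v = -1/2*28 = -14)
10*v + 44 = 10*(-14) + 44 = -140 + 44 = -96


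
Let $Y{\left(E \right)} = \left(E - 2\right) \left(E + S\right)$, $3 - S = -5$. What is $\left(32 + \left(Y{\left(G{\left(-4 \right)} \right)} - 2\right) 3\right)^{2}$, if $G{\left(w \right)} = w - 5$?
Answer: $3481$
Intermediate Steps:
$S = 8$ ($S = 3 - -5 = 3 + 5 = 8$)
$G{\left(w \right)} = -5 + w$
$Y{\left(E \right)} = \left(-2 + E\right) \left(8 + E\right)$ ($Y{\left(E \right)} = \left(E - 2\right) \left(E + 8\right) = \left(-2 + E\right) \left(8 + E\right)$)
$\left(32 + \left(Y{\left(G{\left(-4 \right)} \right)} - 2\right) 3\right)^{2} = \left(32 + \left(\left(-16 + \left(-5 - 4\right)^{2} + 6 \left(-5 - 4\right)\right) - 2\right) 3\right)^{2} = \left(32 + \left(\left(-16 + \left(-9\right)^{2} + 6 \left(-9\right)\right) - 2\right) 3\right)^{2} = \left(32 + \left(\left(-16 + 81 - 54\right) - 2\right) 3\right)^{2} = \left(32 + \left(11 - 2\right) 3\right)^{2} = \left(32 + 9 \cdot 3\right)^{2} = \left(32 + 27\right)^{2} = 59^{2} = 3481$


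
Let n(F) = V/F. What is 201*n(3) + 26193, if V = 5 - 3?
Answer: 26327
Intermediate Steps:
V = 2
n(F) = 2/F
201*n(3) + 26193 = 201*(2/3) + 26193 = 201*(2*(⅓)) + 26193 = 201*(⅔) + 26193 = 134 + 26193 = 26327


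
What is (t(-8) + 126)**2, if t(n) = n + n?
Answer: 12100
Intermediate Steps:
t(n) = 2*n
(t(-8) + 126)**2 = (2*(-8) + 126)**2 = (-16 + 126)**2 = 110**2 = 12100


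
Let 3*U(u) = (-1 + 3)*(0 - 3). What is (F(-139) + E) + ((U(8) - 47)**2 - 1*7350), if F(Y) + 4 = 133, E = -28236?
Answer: -33056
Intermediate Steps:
F(Y) = 129 (F(Y) = -4 + 133 = 129)
U(u) = -2 (U(u) = ((-1 + 3)*(0 - 3))/3 = (2*(-3))/3 = (1/3)*(-6) = -2)
(F(-139) + E) + ((U(8) - 47)**2 - 1*7350) = (129 - 28236) + ((-2 - 47)**2 - 1*7350) = -28107 + ((-49)**2 - 7350) = -28107 + (2401 - 7350) = -28107 - 4949 = -33056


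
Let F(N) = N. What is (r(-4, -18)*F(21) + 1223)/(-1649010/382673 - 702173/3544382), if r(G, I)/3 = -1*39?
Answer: 1673722687668124/6113424010249 ≈ 273.78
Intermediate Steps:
r(G, I) = -117 (r(G, I) = 3*(-1*39) = 3*(-39) = -117)
(r(-4, -18)*F(21) + 1223)/(-1649010/382673 - 702173/3544382) = (-117*21 + 1223)/(-1649010/382673 - 702173/3544382) = (-2457 + 1223)/(-1649010*1/382673 - 702173*1/3544382) = -1234/(-1649010/382673 - 702173/3544382) = -1234/(-6113424010249/1356339293086) = -1234*(-1356339293086/6113424010249) = 1673722687668124/6113424010249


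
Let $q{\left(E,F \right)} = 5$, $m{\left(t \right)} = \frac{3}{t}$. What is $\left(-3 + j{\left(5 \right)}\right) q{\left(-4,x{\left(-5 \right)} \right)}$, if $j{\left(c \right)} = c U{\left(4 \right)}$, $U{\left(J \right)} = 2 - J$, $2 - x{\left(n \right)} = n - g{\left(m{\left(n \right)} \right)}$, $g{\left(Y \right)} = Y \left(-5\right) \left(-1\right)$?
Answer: $-65$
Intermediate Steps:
$g{\left(Y \right)} = 5 Y$ ($g{\left(Y \right)} = - 5 Y \left(-1\right) = 5 Y$)
$x{\left(n \right)} = 2 - n + \frac{15}{n}$ ($x{\left(n \right)} = 2 - \left(n - 5 \frac{3}{n}\right) = 2 - \left(n - \frac{15}{n}\right) = 2 - n + \frac{15}{n}$)
$j{\left(c \right)} = - 2 c$ ($j{\left(c \right)} = c \left(2 - 4\right) = c \left(-2\right) = - 2 c$)
$\left(-3 + j{\left(5 \right)}\right) q{\left(-4,x{\left(-5 \right)} \right)} = \left(-3 - 10\right) 5 = \left(-13\right) 5 = -65$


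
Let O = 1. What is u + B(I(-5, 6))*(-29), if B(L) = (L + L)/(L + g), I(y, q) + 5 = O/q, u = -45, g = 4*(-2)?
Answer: -5147/77 ≈ -66.844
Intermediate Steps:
g = -8
I(y, q) = -5 + 1/q
B(L) = 2*L/(-8 + L) (B(L) = (L + L)/(L - 8) = (2*L)/(-8 + L) = 2*L/(-8 + L))
u + B(I(-5, 6))*(-29) = -45 + (2*(-5 + 1/6)/(-8 + (-5 + 1/6)))*(-29) = -45 + (2*(-5 + ⅙)/(-8 + (-5 + ⅙)))*(-29) = -45 + (2*(-29/6)/(-8 - 29/6))*(-29) = -45 + (2*(-29/6)/(-77/6))*(-29) = -45 + (2*(-29/6)*(-6/77))*(-29) = -45 + (58/77)*(-29) = -45 - 1682/77 = -5147/77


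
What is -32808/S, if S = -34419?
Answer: 10936/11473 ≈ 0.95319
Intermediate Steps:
-32808/S = -32808/(-34419) = -32808*(-1/34419) = 10936/11473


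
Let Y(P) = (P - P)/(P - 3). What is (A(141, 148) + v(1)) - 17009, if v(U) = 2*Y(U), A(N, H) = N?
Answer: -16868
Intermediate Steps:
Y(P) = 0 (Y(P) = 0/(-3 + P) = 0)
v(U) = 0 (v(U) = 2*0 = 0)
(A(141, 148) + v(1)) - 17009 = (141 + 0) - 17009 = 141 - 17009 = -16868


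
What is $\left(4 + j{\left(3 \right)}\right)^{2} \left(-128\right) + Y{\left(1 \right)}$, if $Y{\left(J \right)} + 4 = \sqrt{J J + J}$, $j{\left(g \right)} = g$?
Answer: $-6276 + \sqrt{2} \approx -6274.6$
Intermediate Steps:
$Y{\left(J \right)} = -4 + \sqrt{J + J^{2}}$ ($Y{\left(J \right)} = -4 + \sqrt{J J + J} = -4 + \sqrt{J^{2} + J} = -4 + \sqrt{J + J^{2}}$)
$\left(4 + j{\left(3 \right)}\right)^{2} \left(-128\right) + Y{\left(1 \right)} = \left(4 + 3\right)^{2} \left(-128\right) - \left(4 - \sqrt{1 \left(1 + 1\right)}\right) = 7^{2} \left(-128\right) - \left(4 - \sqrt{1 \cdot 2}\right) = 49 \left(-128\right) - \left(4 - \sqrt{2}\right) = -6272 - \left(4 - \sqrt{2}\right) = -6276 + \sqrt{2}$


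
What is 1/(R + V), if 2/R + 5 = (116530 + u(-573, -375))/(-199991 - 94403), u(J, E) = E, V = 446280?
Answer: 1588125/708747836212 ≈ 2.2407e-6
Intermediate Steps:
R = -588788/1588125 (R = 2/(-5 + (116530 - 375)/(-199991 - 94403)) = 2/(-5 + 116155/(-294394)) = 2/(-5 + 116155*(-1/294394)) = 2/(-5 - 116155/294394) = 2/(-1588125/294394) = 2*(-294394/1588125) = -588788/1588125 ≈ -0.37074)
1/(R + V) = 1/(-588788/1588125 + 446280) = 1/(708747836212/1588125) = 1588125/708747836212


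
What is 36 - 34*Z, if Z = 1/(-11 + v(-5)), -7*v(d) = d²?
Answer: 115/3 ≈ 38.333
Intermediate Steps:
v(d) = -d²/7
Z = -7/102 (Z = 1/(-11 - ⅐*(-5)²) = 1/(-11 - ⅐*25) = 1/(-11 - 25/7) = 1/(-102/7) = -7/102 ≈ -0.068627)
36 - 34*Z = 36 - 34*(-7/102) = 36 + 7/3 = 115/3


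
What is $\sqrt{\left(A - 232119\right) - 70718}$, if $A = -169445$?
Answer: $i \sqrt{472282} \approx 687.23 i$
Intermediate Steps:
$\sqrt{\left(A - 232119\right) - 70718} = \sqrt{\left(-169445 - 232119\right) - 70718} = \sqrt{-401564 - 70718} = \sqrt{-472282} = i \sqrt{472282}$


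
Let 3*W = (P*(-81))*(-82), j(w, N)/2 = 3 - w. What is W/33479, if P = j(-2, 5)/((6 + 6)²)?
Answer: 615/133916 ≈ 0.0045924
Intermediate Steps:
j(w, N) = 6 - 2*w (j(w, N) = 2*(3 - w) = 6 - 2*w)
P = 5/72 (P = (6 - 2*(-2))/((6 + 6)²) = (6 + 4)/(12²) = 10/144 = 10*(1/144) = 5/72 ≈ 0.069444)
W = 615/4 (W = (((5/72)*(-81))*(-82))/3 = (-45/8*(-82))/3 = (⅓)*(1845/4) = 615/4 ≈ 153.75)
W/33479 = (615/4)/33479 = (615/4)*(1/33479) = 615/133916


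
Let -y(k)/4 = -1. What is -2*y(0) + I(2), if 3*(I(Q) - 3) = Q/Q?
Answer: -14/3 ≈ -4.6667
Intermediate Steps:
y(k) = 4 (y(k) = -4*(-1) = 4)
I(Q) = 10/3 (I(Q) = 3 + (Q/Q)/3 = 3 + (1/3)*1 = 3 + 1/3 = 10/3)
-2*y(0) + I(2) = -2*4 + 10/3 = -8 + 10/3 = -14/3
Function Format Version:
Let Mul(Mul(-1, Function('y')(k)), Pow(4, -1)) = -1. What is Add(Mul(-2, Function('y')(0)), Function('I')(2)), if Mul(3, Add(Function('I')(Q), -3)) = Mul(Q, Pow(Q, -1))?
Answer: Rational(-14, 3) ≈ -4.6667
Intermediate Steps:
Function('y')(k) = 4 (Function('y')(k) = Mul(-4, -1) = 4)
Function('I')(Q) = Rational(10, 3) (Function('I')(Q) = Add(3, Mul(Rational(1, 3), Mul(Q, Pow(Q, -1)))) = Add(3, Mul(Rational(1, 3), 1)) = Add(3, Rational(1, 3)) = Rational(10, 3))
Add(Mul(-2, Function('y')(0)), Function('I')(2)) = Add(Mul(-2, 4), Rational(10, 3)) = Add(-8, Rational(10, 3)) = Rational(-14, 3)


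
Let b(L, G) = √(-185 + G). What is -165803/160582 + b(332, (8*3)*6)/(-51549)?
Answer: -165803/160582 - I*√41/51549 ≈ -1.0325 - 0.00012421*I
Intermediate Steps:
-165803/160582 + b(332, (8*3)*6)/(-51549) = -165803/160582 + √(-185 + (8*3)*6)/(-51549) = -165803*1/160582 + √(-185 + 24*6)*(-1/51549) = -165803/160582 + √(-185 + 144)*(-1/51549) = -165803/160582 + √(-41)*(-1/51549) = -165803/160582 + (I*√41)*(-1/51549) = -165803/160582 - I*√41/51549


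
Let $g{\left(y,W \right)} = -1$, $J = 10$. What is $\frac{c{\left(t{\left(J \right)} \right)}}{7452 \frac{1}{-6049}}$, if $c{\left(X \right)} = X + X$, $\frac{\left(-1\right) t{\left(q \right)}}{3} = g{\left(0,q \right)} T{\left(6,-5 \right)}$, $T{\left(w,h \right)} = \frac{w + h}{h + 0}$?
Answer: $\frac{263}{270} \approx 0.97407$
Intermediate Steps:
$T{\left(w,h \right)} = \frac{h + w}{h}$
$t{\left(q \right)} = - \frac{3}{5}$ ($t{\left(q \right)} = - 3 \left(- \frac{-5 + 6}{-5}\right) = - 3 \left(- \frac{\left(-1\right) 1}{5}\right) = - 3 \left(\left(-1\right) \left(- \frac{1}{5}\right)\right) = \left(-3\right) \frac{1}{5} = - \frac{3}{5}$)
$c{\left(X \right)} = 2 X$
$\frac{c{\left(t{\left(J \right)} \right)}}{7452 \frac{1}{-6049}} = \frac{2 \left(- \frac{3}{5}\right)}{7452 \frac{1}{-6049}} = - \frac{6}{5 \cdot 7452 \left(- \frac{1}{6049}\right)} = - \frac{6}{5 \left(- \frac{324}{263}\right)} = \left(- \frac{6}{5}\right) \left(- \frac{263}{324}\right) = \frac{263}{270}$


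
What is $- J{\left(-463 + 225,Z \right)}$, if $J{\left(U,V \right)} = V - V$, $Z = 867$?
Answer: $0$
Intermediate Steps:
$J{\left(U,V \right)} = 0$
$- J{\left(-463 + 225,Z \right)} = \left(-1\right) 0 = 0$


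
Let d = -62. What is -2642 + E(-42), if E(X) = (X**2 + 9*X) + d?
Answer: -1318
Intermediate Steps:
E(X) = -62 + X**2 + 9*X (E(X) = (X**2 + 9*X) - 62 = -62 + X**2 + 9*X)
-2642 + E(-42) = -2642 + (-62 + (-42)**2 + 9*(-42)) = -2642 + (-62 + 1764 - 378) = -2642 + 1324 = -1318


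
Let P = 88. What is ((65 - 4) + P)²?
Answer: 22201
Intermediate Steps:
((65 - 4) + P)² = ((65 - 4) + 88)² = (61 + 88)² = 149² = 22201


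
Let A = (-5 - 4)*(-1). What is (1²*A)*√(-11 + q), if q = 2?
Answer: 27*I ≈ 27.0*I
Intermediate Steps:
A = 9 (A = -9*(-1) = 9)
(1²*A)*√(-11 + q) = (1²*9)*√(-11 + 2) = (1*9)*√(-9) = 9*(3*I) = 27*I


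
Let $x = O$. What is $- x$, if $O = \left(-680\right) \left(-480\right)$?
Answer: $-326400$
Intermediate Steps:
$O = 326400$
$x = 326400$
$- x = \left(-1\right) 326400 = -326400$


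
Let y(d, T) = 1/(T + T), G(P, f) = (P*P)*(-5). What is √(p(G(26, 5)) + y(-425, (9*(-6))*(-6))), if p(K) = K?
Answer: I*√4380478/36 ≈ 58.138*I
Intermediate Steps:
G(P, f) = -5*P² (G(P, f) = P²*(-5) = -5*P²)
y(d, T) = 1/(2*T)
√(p(G(26, 5)) + y(-425, (9*(-6))*(-6))) = √(-5*26² + 1/(2*(((9*(-6))*(-6))))) = √(-5*676 + 1/(2*((-54*(-6))))) = √(-3380 + (½)/324) = √(-3380 + (½)*(1/324)) = √(-3380 + 1/648) = √(-2190239/648) = I*√4380478/36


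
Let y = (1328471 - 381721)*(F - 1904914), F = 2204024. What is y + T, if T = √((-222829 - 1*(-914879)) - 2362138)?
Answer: 283182392500 + 2*I*√417522 ≈ 2.8318e+11 + 1292.3*I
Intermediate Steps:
T = 2*I*√417522 (T = √((-222829 + 914879) - 2362138) = √(692050 - 2362138) = √(-1670088) = 2*I*√417522 ≈ 1292.3*I)
y = 283182392500 (y = (1328471 - 381721)*(2204024 - 1904914) = 946750*299110 = 283182392500)
y + T = 283182392500 + 2*I*√417522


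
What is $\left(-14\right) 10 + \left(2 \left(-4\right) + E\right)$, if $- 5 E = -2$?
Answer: $- \frac{738}{5} \approx -147.6$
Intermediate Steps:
$E = \frac{2}{5}$ ($E = \left(- \frac{1}{5}\right) \left(-2\right) = \frac{2}{5} \approx 0.4$)
$\left(-14\right) 10 + \left(2 \left(-4\right) + E\right) = \left(-14\right) 10 + \left(2 \left(-4\right) + \frac{2}{5}\right) = -140 + \left(-8 + \frac{2}{5}\right) = -140 - \frac{38}{5} = - \frac{738}{5}$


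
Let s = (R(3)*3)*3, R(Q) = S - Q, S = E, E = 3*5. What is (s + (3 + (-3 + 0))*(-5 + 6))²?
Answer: 11664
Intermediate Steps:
E = 15
S = 15
R(Q) = 15 - Q
s = 108 (s = ((15 - 1*3)*3)*3 = ((15 - 3)*3)*3 = (12*3)*3 = 36*3 = 108)
(s + (3 + (-3 + 0))*(-5 + 6))² = (108 + (3 + (-3 + 0))*(-5 + 6))² = (108 + (3 - 3)*1)² = (108 + 0*1)² = (108 + 0)² = 108² = 11664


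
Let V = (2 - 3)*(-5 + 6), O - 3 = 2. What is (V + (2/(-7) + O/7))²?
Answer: 16/49 ≈ 0.32653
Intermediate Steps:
O = 5 (O = 3 + 2 = 5)
V = -1 (V = -1*1 = -1)
(V + (2/(-7) + O/7))² = (-1 + (2/(-7) + 5/7))² = (-1 + (2*(-⅐) + 5*(⅐)))² = (-1 + (-2/7 + 5/7))² = (-1 + 3/7)² = (-4/7)² = 16/49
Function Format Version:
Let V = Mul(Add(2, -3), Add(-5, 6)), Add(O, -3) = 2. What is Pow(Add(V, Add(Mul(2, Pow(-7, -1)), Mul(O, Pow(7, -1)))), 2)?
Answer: Rational(16, 49) ≈ 0.32653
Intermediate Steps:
O = 5 (O = Add(3, 2) = 5)
V = -1 (V = Mul(-1, 1) = -1)
Pow(Add(V, Add(Mul(2, Pow(-7, -1)), Mul(O, Pow(7, -1)))), 2) = Pow(Add(-1, Add(Mul(2, Pow(-7, -1)), Mul(5, Pow(7, -1)))), 2) = Pow(Add(-1, Add(Mul(2, Rational(-1, 7)), Mul(5, Rational(1, 7)))), 2) = Pow(Add(-1, Add(Rational(-2, 7), Rational(5, 7))), 2) = Pow(Add(-1, Rational(3, 7)), 2) = Pow(Rational(-4, 7), 2) = Rational(16, 49)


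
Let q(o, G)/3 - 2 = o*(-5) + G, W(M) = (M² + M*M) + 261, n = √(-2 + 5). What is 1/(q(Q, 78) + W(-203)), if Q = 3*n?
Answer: 82919/6875554486 + 45*√3/6875554486 ≈ 1.2071e-5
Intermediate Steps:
n = √3 ≈ 1.7320
W(M) = 261 + 2*M² (W(M) = (M² + M²) + 261 = 2*M² + 261 = 261 + 2*M²)
Q = 3*√3 ≈ 5.1962
q(o, G) = 6 - 15*o + 3*G (q(o, G) = 6 + 3*(o*(-5) + G) = 6 + 3*(-5*o + G) = 6 + 3*(G - 5*o) = 6 + (-15*o + 3*G) = 6 - 15*o + 3*G)
1/(q(Q, 78) + W(-203)) = 1/((6 - 45*√3 + 3*78) + (261 + 2*(-203)²)) = 1/((6 - 45*√3 + 234) + (261 + 2*41209)) = 1/((240 - 45*√3) + (261 + 82418)) = 1/((240 - 45*√3) + 82679) = 1/(82919 - 45*√3)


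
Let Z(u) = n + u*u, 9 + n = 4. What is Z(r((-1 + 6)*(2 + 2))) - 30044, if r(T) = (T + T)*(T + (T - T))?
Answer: 609951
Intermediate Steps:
r(T) = 2*T² (r(T) = (2*T)*(T + 0) = (2*T)*T = 2*T²)
n = -5 (n = -9 + 4 = -5)
Z(u) = -5 + u² (Z(u) = -5 + u*u = -5 + u²)
Z(r((-1 + 6)*(2 + 2))) - 30044 = (-5 + (2*((-1 + 6)*(2 + 2))²)²) - 30044 = (-5 + (2*(5*4)²)²) - 30044 = (-5 + (2*20²)²) - 30044 = (-5 + (2*400)²) - 30044 = (-5 + 800²) - 30044 = (-5 + 640000) - 30044 = 639995 - 30044 = 609951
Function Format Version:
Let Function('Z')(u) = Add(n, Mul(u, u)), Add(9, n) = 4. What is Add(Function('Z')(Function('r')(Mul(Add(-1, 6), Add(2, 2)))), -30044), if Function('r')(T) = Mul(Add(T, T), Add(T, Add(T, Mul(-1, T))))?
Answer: 609951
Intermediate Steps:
Function('r')(T) = Mul(2, Pow(T, 2)) (Function('r')(T) = Mul(Mul(2, T), Add(T, 0)) = Mul(Mul(2, T), T) = Mul(2, Pow(T, 2)))
n = -5 (n = Add(-9, 4) = -5)
Function('Z')(u) = Add(-5, Pow(u, 2)) (Function('Z')(u) = Add(-5, Mul(u, u)) = Add(-5, Pow(u, 2)))
Add(Function('Z')(Function('r')(Mul(Add(-1, 6), Add(2, 2)))), -30044) = Add(Add(-5, Pow(Mul(2, Pow(Mul(Add(-1, 6), Add(2, 2)), 2)), 2)), -30044) = Add(Add(-5, Pow(Mul(2, Pow(Mul(5, 4), 2)), 2)), -30044) = Add(Add(-5, Pow(Mul(2, Pow(20, 2)), 2)), -30044) = Add(Add(-5, Pow(Mul(2, 400), 2)), -30044) = Add(Add(-5, Pow(800, 2)), -30044) = Add(Add(-5, 640000), -30044) = Add(639995, -30044) = 609951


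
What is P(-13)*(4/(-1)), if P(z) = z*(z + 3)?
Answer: -520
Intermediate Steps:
P(z) = z*(3 + z)
P(-13)*(4/(-1)) = (-13*(3 - 13))*(4/(-1)) = (-13*(-10))*(4*(-1)) = 130*(-4) = -520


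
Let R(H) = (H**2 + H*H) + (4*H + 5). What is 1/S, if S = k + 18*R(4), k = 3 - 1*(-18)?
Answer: 1/975 ≈ 0.0010256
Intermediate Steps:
R(H) = 5 + 2*H**2 + 4*H (R(H) = (H**2 + H**2) + (5 + 4*H) = 2*H**2 + (5 + 4*H) = 5 + 2*H**2 + 4*H)
k = 21 (k = 3 + 18 = 21)
S = 975 (S = 21 + 18*(5 + 2*4**2 + 4*4) = 21 + 18*(5 + 2*16 + 16) = 21 + 18*(5 + 32 + 16) = 21 + 18*53 = 21 + 954 = 975)
1/S = 1/975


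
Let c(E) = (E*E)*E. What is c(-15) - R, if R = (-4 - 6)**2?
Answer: -3475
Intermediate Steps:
R = 100 (R = (-10)**2 = 100)
c(E) = E**3 (c(E) = E**2*E = E**3)
c(-15) - R = (-15)**3 - 1*100 = -3375 - 100 = -3475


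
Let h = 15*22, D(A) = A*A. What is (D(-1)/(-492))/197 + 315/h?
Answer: 1017691/1066164 ≈ 0.95454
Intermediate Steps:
D(A) = A²
h = 330
(D(-1)/(-492))/197 + 315/h = ((-1)²/(-492))/197 + 315/330 = (1*(-1/492))*(1/197) + 315*(1/330) = -1/492*1/197 + 21/22 = -1/96924 + 21/22 = 1017691/1066164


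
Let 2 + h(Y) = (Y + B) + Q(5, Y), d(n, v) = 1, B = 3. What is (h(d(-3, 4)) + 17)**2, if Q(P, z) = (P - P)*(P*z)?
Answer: 361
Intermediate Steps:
Q(P, z) = 0 (Q(P, z) = 0*(P*z) = 0)
h(Y) = 1 + Y (h(Y) = -2 + ((Y + 3) + 0) = -2 + ((3 + Y) + 0) = -2 + (3 + Y) = 1 + Y)
(h(d(-3, 4)) + 17)**2 = ((1 + 1) + 17)**2 = (2 + 17)**2 = 19**2 = 361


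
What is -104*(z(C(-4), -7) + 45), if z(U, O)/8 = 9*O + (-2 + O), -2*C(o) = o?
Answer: 55224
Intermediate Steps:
C(o) = -o/2
z(U, O) = -16 + 80*O (z(U, O) = 8*(9*O + (-2 + O)) = 8*(-2 + 10*O) = -16 + 80*O)
-104*(z(C(-4), -7) + 45) = -104*((-16 + 80*(-7)) + 45) = -104*((-16 - 560) + 45) = -104*(-576 + 45) = -104*(-531) = 55224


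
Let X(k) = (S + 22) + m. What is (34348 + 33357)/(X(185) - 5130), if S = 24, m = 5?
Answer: -67705/5079 ≈ -13.330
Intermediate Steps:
X(k) = 51 (X(k) = (24 + 22) + 5 = 46 + 5 = 51)
(34348 + 33357)/(X(185) - 5130) = (34348 + 33357)/(51 - 5130) = 67705/(-5079) = 67705*(-1/5079) = -67705/5079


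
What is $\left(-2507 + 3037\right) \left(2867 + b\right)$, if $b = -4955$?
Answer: $-1106640$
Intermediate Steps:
$\left(-2507 + 3037\right) \left(2867 + b\right) = \left(-2507 + 3037\right) \left(2867 - 4955\right) = 530 \left(-2088\right) = -1106640$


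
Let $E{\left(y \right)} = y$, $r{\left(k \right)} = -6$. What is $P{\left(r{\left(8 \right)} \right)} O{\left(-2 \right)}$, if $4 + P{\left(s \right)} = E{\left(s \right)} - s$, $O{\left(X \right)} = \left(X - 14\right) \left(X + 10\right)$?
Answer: $512$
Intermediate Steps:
$O{\left(X \right)} = \left(-14 + X\right) \left(10 + X\right)$
$P{\left(s \right)} = -4$ ($P{\left(s \right)} = -4 + \left(s - s\right) = -4 + 0 = -4$)
$P{\left(r{\left(8 \right)} \right)} O{\left(-2 \right)} = - 4 \left(-140 + \left(-2\right)^{2} - -8\right) = - 4 \left(-140 + 4 + 8\right) = \left(-4\right) \left(-128\right) = 512$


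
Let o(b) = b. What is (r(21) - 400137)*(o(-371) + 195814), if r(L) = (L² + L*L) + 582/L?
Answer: -546183248813/7 ≈ -7.8026e+10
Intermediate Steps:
r(L) = 2*L² + 582/L (r(L) = (L² + L²) + 582/L = 2*L² + 582/L)
(r(21) - 400137)*(o(-371) + 195814) = (2*(291 + 21³)/21 - 400137)*(-371 + 195814) = (2*(1/21)*(291 + 9261) - 400137)*195443 = (2*(1/21)*9552 - 400137)*195443 = (6368/7 - 400137)*195443 = -2794591/7*195443 = -546183248813/7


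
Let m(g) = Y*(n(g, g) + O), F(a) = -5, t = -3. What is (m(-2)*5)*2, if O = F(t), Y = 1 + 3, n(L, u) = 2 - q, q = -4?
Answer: 40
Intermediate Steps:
n(L, u) = 6 (n(L, u) = 2 - 1*(-4) = 2 + 4 = 6)
Y = 4
O = -5
m(g) = 4 (m(g) = 4*(6 - 5) = 4*1 = 4)
(m(-2)*5)*2 = (4*5)*2 = 20*2 = 40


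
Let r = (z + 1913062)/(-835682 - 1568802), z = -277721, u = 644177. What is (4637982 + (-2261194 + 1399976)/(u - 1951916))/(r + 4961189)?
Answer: 14583846603683159344/15600146605903248765 ≈ 0.93485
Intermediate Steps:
r = -1635341/2404484 (r = (-277721 + 1913062)/(-835682 - 1568802) = 1635341/(-2404484) = 1635341*(-1/2404484) = -1635341/2404484 ≈ -0.68012)
(4637982 + (-2261194 + 1399976)/(u - 1951916))/(r + 4961189) = (4637982 + (-2261194 + 1399976)/(644177 - 1951916))/(-1635341/2404484 + 4961189) = (4637982 - 861218/(-1307739))/(11929097936135/2404484) = (4637982 - 861218*(-1/1307739))*(2404484/11929097936135) = (4637982 + 861218/1307739)*(2404484/11929097936135) = (6065270803916/1307739)*(2404484/11929097936135) = 14583846603683159344/15600146605903248765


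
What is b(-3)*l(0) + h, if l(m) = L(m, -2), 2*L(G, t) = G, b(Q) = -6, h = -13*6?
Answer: -78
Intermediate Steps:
h = -78
L(G, t) = G/2
l(m) = m/2
b(-3)*l(0) + h = -3*0 - 78 = -6*0 - 78 = 0 - 78 = -78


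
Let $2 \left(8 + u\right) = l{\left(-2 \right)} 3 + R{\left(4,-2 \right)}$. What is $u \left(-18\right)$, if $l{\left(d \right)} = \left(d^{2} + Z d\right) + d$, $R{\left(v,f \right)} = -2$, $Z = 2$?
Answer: $216$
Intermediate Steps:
$l{\left(d \right)} = d^{2} + 3 d$ ($l{\left(d \right)} = \left(d^{2} + 2 d\right) + d = d^{2} + 3 d$)
$u = -12$ ($u = -8 + \frac{- 2 \left(3 - 2\right) 3 - 2}{2} = -8 + \frac{\left(-2\right) 1 \cdot 3 - 2}{2} = -8 + \frac{\left(-2\right) 3 - 2}{2} = -8 + \frac{-6 - 2}{2} = -8 + \frac{1}{2} \left(-8\right) = -8 - 4 = -12$)
$u \left(-18\right) = \left(-12\right) \left(-18\right) = 216$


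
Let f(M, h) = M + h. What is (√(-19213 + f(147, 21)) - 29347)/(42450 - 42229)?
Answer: -29347/221 + I*√19045/221 ≈ -132.79 + 0.62445*I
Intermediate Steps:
(√(-19213 + f(147, 21)) - 29347)/(42450 - 42229) = (√(-19213 + (147 + 21)) - 29347)/(42450 - 42229) = (√(-19213 + 168) - 29347)/221 = (√(-19045) - 29347)*(1/221) = (I*√19045 - 29347)*(1/221) = (-29347 + I*√19045)*(1/221) = -29347/221 + I*√19045/221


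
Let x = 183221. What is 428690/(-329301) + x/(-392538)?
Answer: -76203991247/43087718646 ≈ -1.7686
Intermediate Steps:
428690/(-329301) + x/(-392538) = 428690/(-329301) + 183221/(-392538) = 428690*(-1/329301) + 183221*(-1/392538) = -428690/329301 - 183221/392538 = -76203991247/43087718646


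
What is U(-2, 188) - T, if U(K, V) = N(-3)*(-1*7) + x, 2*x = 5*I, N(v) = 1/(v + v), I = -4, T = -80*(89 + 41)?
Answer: 62347/6 ≈ 10391.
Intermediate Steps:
T = -10400 (T = -80*130 = -10400)
N(v) = 1/(2*v)
x = -10 (x = (5*(-4))/2 = (½)*(-20) = -10)
U(K, V) = -53/6 (U(K, V) = ((½)/(-3))*(-1*7) - 10 = ((½)*(-⅓))*(-7) - 10 = -⅙*(-7) - 10 = 7/6 - 10 = -53/6)
U(-2, 188) - T = -53/6 - 1*(-10400) = -53/6 + 10400 = 62347/6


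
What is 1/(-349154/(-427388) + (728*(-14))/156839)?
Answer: 2578119482/1938654835 ≈ 1.3298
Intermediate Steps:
1/(-349154/(-427388) + (728*(-14))/156839) = 1/(-349154*(-1/427388) - 10192*1/156839) = 1/(13429/16438 - 10192/156839) = 1/(1938654835/2578119482) = 2578119482/1938654835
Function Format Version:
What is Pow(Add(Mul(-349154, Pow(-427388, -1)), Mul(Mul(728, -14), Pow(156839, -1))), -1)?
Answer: Rational(2578119482, 1938654835) ≈ 1.3298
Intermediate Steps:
Pow(Add(Mul(-349154, Pow(-427388, -1)), Mul(Mul(728, -14), Pow(156839, -1))), -1) = Pow(Add(Mul(-349154, Rational(-1, 427388)), Mul(-10192, Rational(1, 156839))), -1) = Pow(Add(Rational(13429, 16438), Rational(-10192, 156839)), -1) = Pow(Rational(1938654835, 2578119482), -1) = Rational(2578119482, 1938654835)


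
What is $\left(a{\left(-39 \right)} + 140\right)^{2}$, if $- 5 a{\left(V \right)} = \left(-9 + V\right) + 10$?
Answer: $\frac{544644}{25} \approx 21786.0$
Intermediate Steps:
$a{\left(V \right)} = - \frac{1}{5} - \frac{V}{5}$ ($a{\left(V \right)} = - \frac{\left(-9 + V\right) + 10}{5} = - \frac{1 + V}{5} = - \frac{1}{5} - \frac{V}{5}$)
$\left(a{\left(-39 \right)} + 140\right)^{2} = \left(\left(- \frac{1}{5} - - \frac{39}{5}\right) + 140\right)^{2} = \left(\left(- \frac{1}{5} + \frac{39}{5}\right) + 140\right)^{2} = \left(\frac{38}{5} + 140\right)^{2} = \left(\frac{738}{5}\right)^{2} = \frac{544644}{25}$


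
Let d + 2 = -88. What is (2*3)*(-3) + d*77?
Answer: -6948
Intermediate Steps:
d = -90 (d = -2 - 88 = -90)
(2*3)*(-3) + d*77 = (2*3)*(-3) - 90*77 = 6*(-3) - 6930 = -18 - 6930 = -6948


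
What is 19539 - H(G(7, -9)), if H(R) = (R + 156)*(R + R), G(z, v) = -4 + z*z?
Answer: 1449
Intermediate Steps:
G(z, v) = -4 + z²
H(R) = 2*R*(156 + R) (H(R) = (156 + R)*(2*R) = 2*R*(156 + R))
19539 - H(G(7, -9)) = 19539 - 2*(-4 + 7²)*(156 + (-4 + 7²)) = 19539 - 2*(-4 + 49)*(156 + (-4 + 49)) = 19539 - 2*45*(156 + 45) = 19539 - 2*45*201 = 19539 - 1*18090 = 19539 - 18090 = 1449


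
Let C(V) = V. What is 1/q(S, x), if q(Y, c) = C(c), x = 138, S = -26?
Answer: 1/138 ≈ 0.0072464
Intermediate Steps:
q(Y, c) = c
1/q(S, x) = 1/138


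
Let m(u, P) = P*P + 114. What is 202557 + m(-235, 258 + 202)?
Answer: 414271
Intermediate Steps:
m(u, P) = 114 + P² (m(u, P) = P² + 114 = 114 + P²)
202557 + m(-235, 258 + 202) = 202557 + (114 + (258 + 202)²) = 202557 + (114 + 460²) = 202557 + (114 + 211600) = 202557 + 211714 = 414271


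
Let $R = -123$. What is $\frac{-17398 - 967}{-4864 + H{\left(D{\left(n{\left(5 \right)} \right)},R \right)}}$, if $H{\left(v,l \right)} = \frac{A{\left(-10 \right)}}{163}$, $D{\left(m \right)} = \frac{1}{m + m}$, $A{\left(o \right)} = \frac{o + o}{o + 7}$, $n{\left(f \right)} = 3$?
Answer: $\frac{8980485}{2378476} \approx 3.7757$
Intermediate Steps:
$A{\left(o \right)} = \frac{2 o}{7 + o}$
$D{\left(m \right)} = \frac{1}{2 m}$
$H{\left(v,l \right)} = \frac{20}{489}$ ($H{\left(v,l \right)} = \frac{2 \left(-10\right) \frac{1}{7 - 10}}{163} = 2 \left(-10\right) \frac{1}{-3} \cdot \frac{1}{163} = 2 \left(-10\right) \left(- \frac{1}{3}\right) \frac{1}{163} = \frac{20}{3} \cdot \frac{1}{163} = \frac{20}{489}$)
$\frac{-17398 - 967}{-4864 + H{\left(D{\left(n{\left(5 \right)} \right)},R \right)}} = \frac{-17398 - 967}{-4864 + \frac{20}{489}} = - \frac{18365}{- \frac{2378476}{489}} = \left(-18365\right) \left(- \frac{489}{2378476}\right) = \frac{8980485}{2378476}$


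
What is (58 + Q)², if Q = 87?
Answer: 21025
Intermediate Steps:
(58 + Q)² = (58 + 87)² = 145² = 21025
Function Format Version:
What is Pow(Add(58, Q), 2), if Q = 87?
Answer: 21025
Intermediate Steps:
Pow(Add(58, Q), 2) = Pow(Add(58, 87), 2) = Pow(145, 2) = 21025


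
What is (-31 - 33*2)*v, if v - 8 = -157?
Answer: 14453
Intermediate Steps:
v = -149 (v = 8 - 157 = -149)
(-31 - 33*2)*v = (-31 - 33*2)*(-149) = (-31 - 66)*(-149) = -97*(-149) = 14453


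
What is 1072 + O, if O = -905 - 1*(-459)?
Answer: 626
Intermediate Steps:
O = -446 (O = -905 + 459 = -446)
1072 + O = 1072 - 446 = 626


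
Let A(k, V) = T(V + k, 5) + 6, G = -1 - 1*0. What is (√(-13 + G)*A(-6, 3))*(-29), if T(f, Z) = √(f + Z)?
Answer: 29*I*√14*(-6 - √2) ≈ -804.5*I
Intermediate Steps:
T(f, Z) = √(Z + f)
G = -1 (G = -1 + 0 = -1)
A(k, V) = 6 + √(5 + V + k) (A(k, V) = √(5 + (V + k)) + 6 = √(5 + V + k) + 6 = 6 + √(5 + V + k))
(√(-13 + G)*A(-6, 3))*(-29) = (√(-13 - 1)*(6 + √(5 + 3 - 6)))*(-29) = (√(-14)*(6 + √2))*(-29) = ((I*√14)*(6 + √2))*(-29) = (I*√14*(6 + √2))*(-29) = -29*I*√14*(6 + √2)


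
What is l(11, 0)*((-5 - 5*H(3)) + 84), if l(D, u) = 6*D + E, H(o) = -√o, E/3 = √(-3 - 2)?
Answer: 3*(22 + I*√5)*(79 + 5*√3) ≈ 5785.6 + 588.04*I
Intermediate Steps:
E = 3*I*√5 (E = 3*√(-3 - 2) = 3*√(-5) = 3*(I*√5) = 3*I*√5 ≈ 6.7082*I)
l(D, u) = 6*D + 3*I*√5
l(11, 0)*((-5 - 5*H(3)) + 84) = (6*11 + 3*I*√5)*((-5 - (-5)*√3) + 84) = (66 + 3*I*√5)*((-5 + 5*√3) + 84) = (66 + 3*I*√5)*(79 + 5*√3)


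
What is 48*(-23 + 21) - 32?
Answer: -128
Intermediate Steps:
48*(-23 + 21) - 32 = 48*(-2) - 32 = -96 - 32 = -128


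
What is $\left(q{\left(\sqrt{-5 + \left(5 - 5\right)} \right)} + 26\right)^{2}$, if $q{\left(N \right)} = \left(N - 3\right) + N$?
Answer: $509 + 92 i \sqrt{5} \approx 509.0 + 205.72 i$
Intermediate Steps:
$q{\left(N \right)} = -3 + 2 N$ ($q{\left(N \right)} = \left(-3 + N\right) + N = -3 + 2 N$)
$\left(q{\left(\sqrt{-5 + \left(5 - 5\right)} \right)} + 26\right)^{2} = \left(\left(-3 + 2 \sqrt{-5 + \left(5 - 5\right)}\right) + 26\right)^{2} = \left(\left(-3 + 2 \sqrt{-5 + 0}\right) + 26\right)^{2} = \left(\left(-3 + 2 \sqrt{-5}\right) + 26\right)^{2} = \left(\left(-3 + 2 i \sqrt{5}\right) + 26\right)^{2} = \left(23 + 2 i \sqrt{5}\right)^{2}$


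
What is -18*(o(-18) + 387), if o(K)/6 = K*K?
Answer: -41958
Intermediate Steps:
o(K) = 6*K² (o(K) = 6*(K*K) = 6*K²)
-18*(o(-18) + 387) = -18*(6*(-18)² + 387) = -18*(6*324 + 387) = -18*(1944 + 387) = -18*2331 = -41958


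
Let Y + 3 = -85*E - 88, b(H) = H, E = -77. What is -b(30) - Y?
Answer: -6484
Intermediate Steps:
Y = 6454 (Y = -3 + (-85*(-77) - 88) = -3 + (6545 - 88) = -3 + 6457 = 6454)
-b(30) - Y = -1*30 - 1*6454 = -30 - 6454 = -6484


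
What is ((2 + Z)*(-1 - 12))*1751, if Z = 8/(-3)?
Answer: 45526/3 ≈ 15175.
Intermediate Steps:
Z = -8/3 (Z = 8*(-⅓) = -8/3 ≈ -2.6667)
((2 + Z)*(-1 - 12))*1751 = ((2 - 8/3)*(-1 - 12))*1751 = -⅔*(-13)*1751 = (26/3)*1751 = 45526/3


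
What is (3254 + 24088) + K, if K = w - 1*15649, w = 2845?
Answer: 14538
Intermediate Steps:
K = -12804 (K = 2845 - 1*15649 = 2845 - 15649 = -12804)
(3254 + 24088) + K = (3254 + 24088) - 12804 = 27342 - 12804 = 14538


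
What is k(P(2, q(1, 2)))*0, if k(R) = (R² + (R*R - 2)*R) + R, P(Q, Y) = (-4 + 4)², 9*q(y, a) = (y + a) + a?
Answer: 0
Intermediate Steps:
q(y, a) = y/9 + 2*a/9 (q(y, a) = ((y + a) + a)/9 = ((a + y) + a)/9 = (y + 2*a)/9 = y/9 + 2*a/9)
P(Q, Y) = 0 (P(Q, Y) = 0² = 0)
k(R) = R + R² + R*(-2 + R²) (k(R) = (R² + (R² - 2)*R) + R = (R² + (-2 + R²)*R) + R = (R² + R*(-2 + R²)) + R = R + R² + R*(-2 + R²))
k(P(2, q(1, 2)))*0 = (0*(-1 + 0 + 0²))*0 = (0*(-1 + 0 + 0))*0 = (0*(-1))*0 = 0*0 = 0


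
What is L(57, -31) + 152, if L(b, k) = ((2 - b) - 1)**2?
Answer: 3288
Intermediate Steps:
L(b, k) = (1 - b)**2
L(57, -31) + 152 = (-1 + 57)**2 + 152 = 56**2 + 152 = 3136 + 152 = 3288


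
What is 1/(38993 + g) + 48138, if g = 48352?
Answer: 4204613611/87345 ≈ 48138.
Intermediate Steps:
1/(38993 + g) + 48138 = 1/(38993 + 48352) + 48138 = 1/87345 + 48138 = 4204613611/87345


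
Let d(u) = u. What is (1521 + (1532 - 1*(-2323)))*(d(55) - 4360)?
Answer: -23143680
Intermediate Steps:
(1521 + (1532 - 1*(-2323)))*(d(55) - 4360) = (1521 + (1532 - 1*(-2323)))*(55 - 4360) = (1521 + (1532 + 2323))*(-4305) = (1521 + 3855)*(-4305) = 5376*(-4305) = -23143680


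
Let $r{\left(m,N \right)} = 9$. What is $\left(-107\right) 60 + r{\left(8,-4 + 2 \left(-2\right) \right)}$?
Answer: $-6411$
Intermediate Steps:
$\left(-107\right) 60 + r{\left(8,-4 + 2 \left(-2\right) \right)} = \left(-107\right) 60 + 9 = -6420 + 9 = -6411$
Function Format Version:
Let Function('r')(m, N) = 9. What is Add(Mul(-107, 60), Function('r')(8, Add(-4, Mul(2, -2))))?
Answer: -6411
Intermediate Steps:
Add(Mul(-107, 60), Function('r')(8, Add(-4, Mul(2, -2)))) = Add(Mul(-107, 60), 9) = Add(-6420, 9) = -6411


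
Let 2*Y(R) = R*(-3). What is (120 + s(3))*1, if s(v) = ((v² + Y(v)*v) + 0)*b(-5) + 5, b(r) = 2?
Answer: 116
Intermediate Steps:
Y(R) = -3*R/2 (Y(R) = (R*(-3))/2 = (-3*R)/2 = -3*R/2)
s(v) = 5 - v² (s(v) = ((v² + (-3*v/2)*v) + 0)*2 + 5 = ((v² - 3*v²/2) + 0)*2 + 5 = (-v²/2 + 0)*2 + 5 = -v²/2*2 + 5 = -v² + 5 = 5 - v²)
(120 + s(3))*1 = (120 + (5 - 1*3²))*1 = (120 + (5 - 1*9))*1 = (120 + (5 - 9))*1 = (120 - 4)*1 = 116*1 = 116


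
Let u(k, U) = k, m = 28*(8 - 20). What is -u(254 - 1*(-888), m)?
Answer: -1142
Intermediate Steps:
m = -336 (m = 28*(-12) = -336)
-u(254 - 1*(-888), m) = -(254 - 1*(-888)) = -(254 + 888) = -1*1142 = -1142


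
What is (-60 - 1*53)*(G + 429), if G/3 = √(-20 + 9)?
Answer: -48477 - 339*I*√11 ≈ -48477.0 - 1124.3*I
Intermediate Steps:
G = 3*I*√11 (G = 3*√(-20 + 9) = 3*√(-11) = 3*(I*√11) = 3*I*√11 ≈ 9.9499*I)
(-60 - 1*53)*(G + 429) = (-60 - 1*53)*(3*I*√11 + 429) = (-60 - 53)*(429 + 3*I*√11) = -113*(429 + 3*I*√11) = -48477 - 339*I*√11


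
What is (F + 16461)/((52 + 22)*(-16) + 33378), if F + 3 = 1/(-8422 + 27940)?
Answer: 321227245/628362492 ≈ 0.51121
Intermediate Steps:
F = -58553/19518 (F = -3 + 1/(-8422 + 27940) = -3 + 1/19518 = -58553/19518 ≈ -3.0000)
(F + 16461)/((52 + 22)*(-16) + 33378) = (-58553/19518 + 16461)/((52 + 22)*(-16) + 33378) = 321227245/(19518*(74*(-16) + 33378)) = 321227245/(19518*(-1184 + 33378)) = (321227245/19518)/32194 = (321227245/19518)*(1/32194) = 321227245/628362492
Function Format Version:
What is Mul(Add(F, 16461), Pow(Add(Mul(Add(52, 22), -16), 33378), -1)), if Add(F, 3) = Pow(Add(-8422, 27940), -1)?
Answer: Rational(321227245, 628362492) ≈ 0.51121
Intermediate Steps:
F = Rational(-58553, 19518) (F = Add(-3, Pow(Add(-8422, 27940), -1)) = Add(-3, Pow(19518, -1)) = Add(-3, Rational(1, 19518)) = Rational(-58553, 19518) ≈ -3.0000)
Mul(Add(F, 16461), Pow(Add(Mul(Add(52, 22), -16), 33378), -1)) = Mul(Add(Rational(-58553, 19518), 16461), Pow(Add(Mul(Add(52, 22), -16), 33378), -1)) = Mul(Rational(321227245, 19518), Pow(Add(Mul(74, -16), 33378), -1)) = Mul(Rational(321227245, 19518), Pow(Add(-1184, 33378), -1)) = Mul(Rational(321227245, 19518), Pow(32194, -1)) = Mul(Rational(321227245, 19518), Rational(1, 32194)) = Rational(321227245, 628362492)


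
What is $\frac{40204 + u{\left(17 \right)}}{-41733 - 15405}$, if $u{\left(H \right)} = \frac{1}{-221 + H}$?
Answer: $- \frac{8201615}{11656152} \approx -0.70363$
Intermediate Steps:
$\frac{40204 + u{\left(17 \right)}}{-41733 - 15405} = \frac{40204 + \frac{1}{-221 + 17}}{-41733 - 15405} = \frac{40204 + \frac{1}{-204}}{-57138} = \left(40204 - \frac{1}{204}\right) \left(- \frac{1}{57138}\right) = \frac{8201615}{204} \left(- \frac{1}{57138}\right) = - \frac{8201615}{11656152}$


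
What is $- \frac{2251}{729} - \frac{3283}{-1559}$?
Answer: $- \frac{1116002}{1136511} \approx -0.98195$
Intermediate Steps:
$- \frac{2251}{729} - \frac{3283}{-1559} = \left(-2251\right) \frac{1}{729} - - \frac{3283}{1559} = - \frac{2251}{729} + \frac{3283}{1559} = - \frac{1116002}{1136511}$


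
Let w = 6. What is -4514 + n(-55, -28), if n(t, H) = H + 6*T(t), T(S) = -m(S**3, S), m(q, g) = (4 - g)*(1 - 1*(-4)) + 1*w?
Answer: -6348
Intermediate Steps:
m(q, g) = 26 - 5*g (m(q, g) = (4 - g)*(1 - 1*(-4)) + 1*6 = (4 - g)*(1 + 4) + 6 = (4 - g)*5 + 6 = (20 - 5*g) + 6 = 26 - 5*g)
T(S) = -26 + 5*S (T(S) = -(26 - 5*S) = -26 + 5*S)
n(t, H) = -156 + H + 30*t (n(t, H) = H + 6*(-26 + 5*t) = H + (-156 + 30*t) = -156 + H + 30*t)
-4514 + n(-55, -28) = -4514 + (-156 - 28 + 30*(-55)) = -4514 + (-156 - 28 - 1650) = -4514 - 1834 = -6348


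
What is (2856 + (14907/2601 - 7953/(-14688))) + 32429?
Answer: 2937363211/83232 ≈ 35291.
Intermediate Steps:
(2856 + (14907/2601 - 7953/(-14688))) + 32429 = (2856 + (14907*(1/2601) - 7953*(-1/14688))) + 32429 = (2856 + (4969/867 + 2651/4896)) + 32429 = (2856 + 522091/83232) + 32429 = 238232683/83232 + 32429 = 2937363211/83232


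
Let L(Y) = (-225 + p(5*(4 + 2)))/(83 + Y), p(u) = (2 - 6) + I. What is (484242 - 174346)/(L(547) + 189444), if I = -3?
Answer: 12202155/7459343 ≈ 1.6358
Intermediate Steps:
p(u) = -7 (p(u) = (2 - 6) - 3 = -4 - 3 = -7)
L(Y) = -232/(83 + Y) (L(Y) = (-225 - 7)/(83 + Y) = -232/(83 + Y))
(484242 - 174346)/(L(547) + 189444) = (484242 - 174346)/(-232/(83 + 547) + 189444) = 309896/(-232/630 + 189444) = 309896/(-232*1/630 + 189444) = 309896/(-116/315 + 189444) = 309896/(59674744/315) = 309896*(315/59674744) = 12202155/7459343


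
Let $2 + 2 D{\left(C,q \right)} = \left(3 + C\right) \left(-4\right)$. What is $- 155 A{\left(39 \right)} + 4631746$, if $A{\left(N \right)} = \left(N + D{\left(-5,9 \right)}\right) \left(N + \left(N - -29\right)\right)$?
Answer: $3935176$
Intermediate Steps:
$D{\left(C,q \right)} = -7 - 2 C$ ($D{\left(C,q \right)} = -1 + \frac{\left(3 + C\right) \left(-4\right)}{2} = -1 + \frac{-12 - 4 C}{2} = -1 - \left(6 + 2 C\right) = -7 - 2 C$)
$A{\left(N \right)} = \left(3 + N\right) \left(29 + 2 N\right)$ ($A{\left(N \right)} = \left(N - -3\right) \left(N + \left(N - -29\right)\right) = \left(N + \left(-7 + 10\right)\right) \left(N + \left(N + 29\right)\right) = \left(N + 3\right) \left(N + \left(29 + N\right)\right) = \left(3 + N\right) \left(29 + 2 N\right)$)
$- 155 A{\left(39 \right)} + 4631746 = - 155 \left(87 + 2 \cdot 39^{2} + 35 \cdot 39\right) + 4631746 = - 155 \left(87 + 2 \cdot 1521 + 1365\right) + 4631746 = - 155 \left(87 + 3042 + 1365\right) + 4631746 = \left(-155\right) 4494 + 4631746 = -696570 + 4631746 = 3935176$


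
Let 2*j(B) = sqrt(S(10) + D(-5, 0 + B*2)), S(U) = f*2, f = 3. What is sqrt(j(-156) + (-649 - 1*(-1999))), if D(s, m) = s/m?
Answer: sqrt(32853600 + 78*sqrt(146406))/156 ≈ 36.759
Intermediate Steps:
S(U) = 6 (S(U) = 3*2 = 6)
j(B) = sqrt(6 - 5/(2*B))/2 (j(B) = sqrt(6 - 5/(0 + B*2))/2 = sqrt(6 - 5/(0 + 2*B))/2 = sqrt(6 - 5*1/(2*B))/2 = sqrt(6 - 5/(2*B))/2)
sqrt(j(-156) + (-649 - 1*(-1999))) = sqrt(sqrt(24 - 10/(-156))/4 + (-649 - 1*(-1999))) = sqrt(sqrt(24 - 10*(-1/156))/4 + (-649 + 1999)) = sqrt(sqrt(24 + 5/78)/4 + 1350) = sqrt(sqrt(1877/78)/4 + 1350) = sqrt((sqrt(146406)/78)/4 + 1350) = sqrt(sqrt(146406)/312 + 1350) = sqrt(1350 + sqrt(146406)/312)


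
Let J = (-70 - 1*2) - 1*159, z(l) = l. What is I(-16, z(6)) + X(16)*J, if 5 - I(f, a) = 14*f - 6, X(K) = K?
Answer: -3461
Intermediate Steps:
I(f, a) = 11 - 14*f (I(f, a) = 5 - (14*f - 6) = 5 - (-6 + 14*f) = 5 + (6 - 14*f) = 11 - 14*f)
J = -231 (J = (-70 - 2) - 159 = -72 - 159 = -231)
I(-16, z(6)) + X(16)*J = (11 - 14*(-16)) + 16*(-231) = (11 + 224) - 3696 = 235 - 3696 = -3461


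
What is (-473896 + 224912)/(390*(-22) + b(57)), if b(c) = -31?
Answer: 248984/8611 ≈ 28.915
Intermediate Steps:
(-473896 + 224912)/(390*(-22) + b(57)) = (-473896 + 224912)/(390*(-22) - 31) = -248984/(-8580 - 31) = -248984/(-8611) = -248984*(-1/8611) = 248984/8611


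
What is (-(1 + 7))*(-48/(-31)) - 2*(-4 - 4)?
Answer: 112/31 ≈ 3.6129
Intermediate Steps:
(-(1 + 7))*(-48/(-31)) - 2*(-4 - 4) = (-1*8)*(-48*(-1/31)) - 2*(-8) = -8*48/31 + 16 = -384/31 + 16 = 112/31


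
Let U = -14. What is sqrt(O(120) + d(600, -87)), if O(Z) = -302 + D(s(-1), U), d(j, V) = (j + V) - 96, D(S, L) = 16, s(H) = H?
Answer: sqrt(131) ≈ 11.446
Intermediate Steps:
d(j, V) = -96 + V + j (d(j, V) = (V + j) - 96 = -96 + V + j)
O(Z) = -286 (O(Z) = -302 + 16 = -286)
sqrt(O(120) + d(600, -87)) = sqrt(-286 + (-96 - 87 + 600)) = sqrt(-286 + 417) = sqrt(131)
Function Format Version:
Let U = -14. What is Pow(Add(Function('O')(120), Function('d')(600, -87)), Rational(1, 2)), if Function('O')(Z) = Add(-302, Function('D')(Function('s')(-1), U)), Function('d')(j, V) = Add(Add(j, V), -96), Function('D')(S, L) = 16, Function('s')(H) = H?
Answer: Pow(131, Rational(1, 2)) ≈ 11.446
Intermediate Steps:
Function('d')(j, V) = Add(-96, V, j) (Function('d')(j, V) = Add(Add(V, j), -96) = Add(-96, V, j))
Function('O')(Z) = -286 (Function('O')(Z) = Add(-302, 16) = -286)
Pow(Add(Function('O')(120), Function('d')(600, -87)), Rational(1, 2)) = Pow(Add(-286, Add(-96, -87, 600)), Rational(1, 2)) = Pow(Add(-286, 417), Rational(1, 2)) = Pow(131, Rational(1, 2))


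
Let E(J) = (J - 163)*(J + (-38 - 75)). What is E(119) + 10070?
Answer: 9806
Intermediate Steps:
E(J) = (-163 + J)*(-113 + J) (E(J) = (-163 + J)*(J - 113) = (-163 + J)*(-113 + J))
E(119) + 10070 = (18419 + 119**2 - 276*119) + 10070 = (18419 + 14161 - 32844) + 10070 = -264 + 10070 = 9806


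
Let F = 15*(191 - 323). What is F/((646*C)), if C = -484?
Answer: 45/7106 ≈ 0.0063327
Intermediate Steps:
F = -1980 (F = 15*(-132) = -1980)
F/((646*C)) = -1980/(646*(-484)) = -1980/(-312664) = -1980*(-1/312664) = 45/7106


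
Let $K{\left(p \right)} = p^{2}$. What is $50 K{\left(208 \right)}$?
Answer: $2163200$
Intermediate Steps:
$50 K{\left(208 \right)} = 50 \cdot 208^{2} = 50 \cdot 43264 = 2163200$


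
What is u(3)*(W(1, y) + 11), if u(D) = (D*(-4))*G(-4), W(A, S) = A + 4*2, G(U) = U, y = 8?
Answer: 960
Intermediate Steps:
W(A, S) = 8 + A (W(A, S) = A + 8 = 8 + A)
u(D) = 16*D (u(D) = (D*(-4))*(-4) = -4*D*(-4) = 16*D)
u(3)*(W(1, y) + 11) = (16*3)*((8 + 1) + 11) = 48*(9 + 11) = 48*20 = 960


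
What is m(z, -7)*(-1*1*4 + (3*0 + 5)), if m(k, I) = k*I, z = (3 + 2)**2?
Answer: -175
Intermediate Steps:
z = 25 (z = 5**2 = 25)
m(k, I) = I*k
m(z, -7)*(-1*1*4 + (3*0 + 5)) = (-7*25)*(-1*1*4 + (3*0 + 5)) = -175*(-1*4 + (0 + 5)) = -175*(-4 + 5) = -175*1 = -175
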